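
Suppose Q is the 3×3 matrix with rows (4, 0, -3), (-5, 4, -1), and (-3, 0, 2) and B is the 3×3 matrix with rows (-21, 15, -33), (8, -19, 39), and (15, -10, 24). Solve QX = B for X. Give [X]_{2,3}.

3

Q is on the left of X, so left-multiply by Q⁻¹: X = Q⁻¹B.
Q has determinant -4; Q⁻¹ = [[-2, 0, -3], [-13/4, 1/4, -19/4], [-3, 0, -4]].
X = Q⁻¹B = [[-2, 0, -3], [-13/4, 1/4, -19/4], [-3, 0, -4]] · [[-21, 15, -33], [8, -19, 39], [15, -10, 24]] = [[-3, 0, -6], [-1, -6, 3], [3, -5, 3]].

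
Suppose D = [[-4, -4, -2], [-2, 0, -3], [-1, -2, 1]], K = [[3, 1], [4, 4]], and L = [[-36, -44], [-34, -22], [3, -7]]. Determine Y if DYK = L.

Isolating Y: multiply by D⁻¹ from the left and K⁻¹ from the right, so Y = D⁻¹LK⁻¹.
det D = -4; the adjugate gives D⁻¹ = [[3/2, -2, -3], [-5/4, 3/2, 2], [-1, 1, 2]].
K has determinant 8; K⁻¹ = [[1/2, -1/8], [-1/2, 3/8]].
D⁻¹L = [[5, -1], [0, 8], [8, 8]].
Y = (D⁻¹L)K⁻¹ = [[3, -1], [-4, 3], [0, 2]].

Y = [[3, -1], [-4, 3], [0, 2]]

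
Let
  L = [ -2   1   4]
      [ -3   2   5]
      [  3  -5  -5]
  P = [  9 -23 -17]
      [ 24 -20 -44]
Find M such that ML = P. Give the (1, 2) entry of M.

Right-multiplying both sides by L⁻¹ gives M = PL⁻¹.
det L = 6, so L⁻¹ = [[5/2, -5/2, -1/2], [0, -1/3, -1/3], [3/2, -7/6, -1/6]].
M = PL⁻¹ = [[9, -23, -17], [24, -20, -44]] · [[5/2, -5/2, -1/2], [0, -1/3, -1/3], [3/2, -7/6, -1/6]] = [[-3, 5, 6], [-6, -2, 2]].

5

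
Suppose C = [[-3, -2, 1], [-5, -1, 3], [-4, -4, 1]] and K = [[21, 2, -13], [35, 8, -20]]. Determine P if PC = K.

P = [[-3, -4, 2], [-3, -6, 1]]

Right-multiplying both sides by C⁻¹ gives P = KC⁻¹.
det C = -3; the adjugate gives C⁻¹ = [[-11/3, 2/3, 5/3], [7/3, -1/3, -4/3], [-16/3, 4/3, 7/3]].
P = KC⁻¹ = [[21, 2, -13], [35, 8, -20]] · [[-11/3, 2/3, 5/3], [7/3, -1/3, -4/3], [-16/3, 4/3, 7/3]] = [[-3, -4, 2], [-3, -6, 1]].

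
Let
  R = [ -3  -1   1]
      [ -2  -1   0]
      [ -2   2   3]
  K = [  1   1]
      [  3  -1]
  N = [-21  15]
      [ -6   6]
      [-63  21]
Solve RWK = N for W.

W = [[1, 3], [-5, -3], [4, -3]]

W = R⁻¹NK⁻¹ (apply R⁻¹ on the left and K⁻¹ on the right).
det R = -3; the adjugate gives R⁻¹ = [[1, -5/3, -1/3], [-2, 7/3, 2/3], [2, -8/3, -1/3]].
det K = -4, so K⁻¹ = [[1/4, 1/4], [3/4, -1/4]].
R⁻¹N = [[10, -2], [-14, -2], [-5, 7]].
W = (R⁻¹N)K⁻¹ = [[1, 3], [-5, -3], [4, -3]].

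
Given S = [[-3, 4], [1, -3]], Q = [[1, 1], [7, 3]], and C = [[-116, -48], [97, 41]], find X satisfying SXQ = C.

Isolating X: multiply by S⁻¹ from the left and Q⁻¹ from the right, so X = S⁻¹CQ⁻¹.
det S = 5, so S⁻¹ = [[-3/5, -4/5], [-1/5, -3/5]].
det Q = -4, so Q⁻¹ = [[-3/4, 1/4], [7/4, -1/4]].
S⁻¹C = [[-8, -4], [-35, -15]].
X = (S⁻¹C)Q⁻¹ = [[-1, -1], [0, -5]].

X = [[-1, -1], [0, -5]]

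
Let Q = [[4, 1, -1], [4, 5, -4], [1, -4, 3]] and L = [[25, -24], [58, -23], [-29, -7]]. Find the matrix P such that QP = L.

P = [[4, -6], [6, 1], [-3, 1]]

Left-multiplying both sides by Q⁻¹ gives P = Q⁻¹L.
Q has determinant 1; Q⁻¹ = [[-1, 1, 1], [-16, 13, 12], [-21, 17, 16]].
P = Q⁻¹L = [[-1, 1, 1], [-16, 13, 12], [-21, 17, 16]] · [[25, -24], [58, -23], [-29, -7]] = [[4, -6], [6, 1], [-3, 1]].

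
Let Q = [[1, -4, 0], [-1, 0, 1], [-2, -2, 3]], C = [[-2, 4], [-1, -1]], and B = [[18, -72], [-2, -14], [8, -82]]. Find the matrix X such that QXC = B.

X = [[-3, -4], [3, -4], [-5, 2]]

Left-multiply by Q⁻¹ and right-multiply by C⁻¹: X = Q⁻¹BC⁻¹.
Q has determinant -2; Q⁻¹ = [[-1, -6, 2], [-1/2, -3/2, 1/2], [-1, -5, 2]].
det C = 6; the adjugate gives C⁻¹ = [[-1/6, -2/3], [1/6, -1/3]].
Q⁻¹B = [[10, -8], [-2, 16], [8, -22]].
X = (Q⁻¹B)C⁻¹ = [[-3, -4], [3, -4], [-5, 2]].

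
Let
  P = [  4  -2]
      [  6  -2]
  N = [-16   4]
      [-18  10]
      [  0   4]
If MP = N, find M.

M = [[2, -4], [-6, 1], [-6, 4]]

Since P sits to the right of M, M = NP⁻¹.
P has determinant 4; P⁻¹ = [[-1/2, 1/2], [-3/2, 1]].
M = NP⁻¹ = [[-16, 4], [-18, 10], [0, 4]] · [[-1/2, 1/2], [-3/2, 1]] = [[2, -4], [-6, 1], [-6, 4]].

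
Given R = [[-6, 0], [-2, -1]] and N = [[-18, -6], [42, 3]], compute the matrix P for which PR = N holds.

P = [[1, 6], [-6, -3]]

R is on the right of P, so right-multiply by R⁻¹: P = NR⁻¹.
det R = 6; the adjugate gives R⁻¹ = [[-1/6, 0], [1/3, -1]].
P = NR⁻¹ = [[-18, -6], [42, 3]] · [[-1/6, 0], [1/3, -1]] = [[1, 6], [-6, -3]].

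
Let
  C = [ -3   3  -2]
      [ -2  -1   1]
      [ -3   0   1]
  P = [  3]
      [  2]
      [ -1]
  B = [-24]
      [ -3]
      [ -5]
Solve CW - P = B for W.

W = [[3], [-2], [3]]

CW = B + P = [[-21], [-1], [-6]].
Left-multiplying both sides by C⁻¹ gives W = C⁻¹(B + P).
det C = 6; the adjugate gives C⁻¹ = [[-1/6, -1/2, 1/6], [-1/6, -3/2, 7/6], [-1/2, -3/2, 3/2]].
W = C⁻¹(B + P) = [[3], [-2], [3]].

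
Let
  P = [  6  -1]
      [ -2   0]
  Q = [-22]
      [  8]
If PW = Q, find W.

P is on the left of W, so left-multiply by P⁻¹: W = P⁻¹Q.
det P = -2, so P⁻¹ = [[0, -1/2], [-1, -3]].
W = P⁻¹Q = [[0, -1/2], [-1, -3]] · [[-22], [8]] = [[-4], [-2]].

W = [[-4], [-2]]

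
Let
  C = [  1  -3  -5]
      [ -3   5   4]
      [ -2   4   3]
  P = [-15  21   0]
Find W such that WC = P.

W = [[6, 3, 6]]

C is on the right of W, so right-multiply by C⁻¹: W = PC⁻¹.
det C = 6; the adjugate gives C⁻¹ = [[-1/6, -11/6, 13/6], [1/6, -7/6, 11/6], [-1/3, 1/3, -2/3]].
W = PC⁻¹ = [[-15, 21, 0]] · [[-1/6, -11/6, 13/6], [1/6, -7/6, 11/6], [-1/3, 1/3, -2/3]] = [[6, 3, 6]].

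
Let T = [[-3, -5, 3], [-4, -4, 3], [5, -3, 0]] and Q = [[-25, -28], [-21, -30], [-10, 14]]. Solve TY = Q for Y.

Y = [[1, 4], [5, 2], [1, -2]]

T is on the left of Y, so left-multiply by T⁻¹: Y = T⁻¹Q.
det T = -6, so T⁻¹ = [[-3/2, 3/2, 1/2], [-5/2, 5/2, 1/2], [-16/3, 17/3, 4/3]].
Y = T⁻¹Q = [[-3/2, 3/2, 1/2], [-5/2, 5/2, 1/2], [-16/3, 17/3, 4/3]] · [[-25, -28], [-21, -30], [-10, 14]] = [[1, 4], [5, 2], [1, -2]].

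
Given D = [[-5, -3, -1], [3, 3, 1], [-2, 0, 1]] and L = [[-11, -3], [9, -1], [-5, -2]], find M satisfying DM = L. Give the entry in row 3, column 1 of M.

-3

D is on the left of M, so left-multiply by D⁻¹: M = D⁻¹L.
det D = -6; the adjugate gives D⁻¹ = [[-1/2, -1/2, 0], [5/6, 7/6, -1/3], [-1, -1, 1]].
M = D⁻¹L = [[-1/2, -1/2, 0], [5/6, 7/6, -1/3], [-1, -1, 1]] · [[-11, -3], [9, -1], [-5, -2]] = [[1, 2], [3, -3], [-3, 2]].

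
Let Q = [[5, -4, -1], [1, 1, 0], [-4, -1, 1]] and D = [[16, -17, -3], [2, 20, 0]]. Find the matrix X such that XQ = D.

Since Q sits to the right of X, X = DQ⁻¹.
det Q = 6; the adjugate gives Q⁻¹ = [[1/6, 5/6, 1/6], [-1/6, 1/6, -1/6], [1/2, 7/2, 3/2]].
X = DQ⁻¹ = [[16, -17, -3], [2, 20, 0]] · [[1/6, 5/6, 1/6], [-1/6, 1/6, -1/6], [1/2, 7/2, 3/2]] = [[4, 0, 1], [-3, 5, -3]].

X = [[4, 0, 1], [-3, 5, -3]]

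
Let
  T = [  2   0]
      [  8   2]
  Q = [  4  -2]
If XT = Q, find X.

X = [[6, -1]]

Right-multiplying both sides by T⁻¹ gives X = QT⁻¹.
T has determinant 4; T⁻¹ = [[1/2, 0], [-2, 1/2]].
X = QT⁻¹ = [[4, -2]] · [[1/2, 0], [-2, 1/2]] = [[6, -1]].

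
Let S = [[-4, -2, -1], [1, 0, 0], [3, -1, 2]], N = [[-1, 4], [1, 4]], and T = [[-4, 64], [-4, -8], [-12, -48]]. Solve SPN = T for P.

P = [[1, -3], [-5, 3], [-4, 0]]

Isolating P: multiply by S⁻¹ from the left and N⁻¹ from the right, so P = S⁻¹TN⁻¹.
det S = 5; the adjugate gives S⁻¹ = [[0, 1, 0], [-2/5, -1, -1/5], [-1/5, -2, 2/5]].
det N = -8; the adjugate gives N⁻¹ = [[-1/2, 1/2], [1/8, 1/8]].
S⁻¹T = [[-4, -8], [8, -8], [4, -16]].
P = (S⁻¹T)N⁻¹ = [[1, -3], [-5, 3], [-4, 0]].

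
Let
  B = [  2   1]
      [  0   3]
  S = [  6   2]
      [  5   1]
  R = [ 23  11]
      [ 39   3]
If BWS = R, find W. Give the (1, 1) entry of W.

W = B⁻¹RS⁻¹ (apply B⁻¹ on the left and S⁻¹ on the right).
det B = 6; the adjugate gives B⁻¹ = [[1/2, -1/6], [0, 1/3]].
det S = -4, so S⁻¹ = [[-1/4, 1/2], [5/4, -3/2]].
B⁻¹R = [[5, 5], [13, 1]].
W = (B⁻¹R)S⁻¹ = [[5, -5], [-2, 5]].

5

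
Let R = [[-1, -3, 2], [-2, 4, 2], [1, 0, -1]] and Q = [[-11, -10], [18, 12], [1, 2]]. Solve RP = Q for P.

P = [[6, 6], [5, 4], [5, 4]]

Since R multiplies P on the left, P = R⁻¹Q.
det R = -4; the adjugate gives R⁻¹ = [[1, 3/4, 7/2], [0, 1/4, 1/2], [1, 3/4, 5/2]].
P = R⁻¹Q = [[1, 3/4, 7/2], [0, 1/4, 1/2], [1, 3/4, 5/2]] · [[-11, -10], [18, 12], [1, 2]] = [[6, 6], [5, 4], [5, 4]].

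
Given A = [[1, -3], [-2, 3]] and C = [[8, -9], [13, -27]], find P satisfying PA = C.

Since A sits to the right of P, P = CA⁻¹.
A has determinant -3; A⁻¹ = [[-1, -1], [-2/3, -1/3]].
P = CA⁻¹ = [[8, -9], [13, -27]] · [[-1, -1], [-2/3, -1/3]] = [[-2, -5], [5, -4]].

P = [[-2, -5], [5, -4]]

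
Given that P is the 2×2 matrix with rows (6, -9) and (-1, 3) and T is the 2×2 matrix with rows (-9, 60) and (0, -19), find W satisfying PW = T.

W = [[-3, 1], [-1, -6]]

P is on the left of W, so left-multiply by P⁻¹: W = P⁻¹T.
det P = 9; the adjugate gives P⁻¹ = [[1/3, 1], [1/9, 2/3]].
W = P⁻¹T = [[1/3, 1], [1/9, 2/3]] · [[-9, 60], [0, -19]] = [[-3, 1], [-1, -6]].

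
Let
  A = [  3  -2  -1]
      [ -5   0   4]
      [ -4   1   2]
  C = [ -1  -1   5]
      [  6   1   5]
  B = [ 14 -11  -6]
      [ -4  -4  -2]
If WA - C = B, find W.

W = [[5, 2, -2], [-1, 3, -5]]

WA = B + C = [[13, -12, -1], [2, -3, 3]].
Right-multiplying both sides by A⁻¹ gives W = (B + C)A⁻¹.
det A = 5, so A⁻¹ = [[-4/5, 3/5, -8/5], [-6/5, 2/5, -7/5], [-1, 1, -2]].
W = (B + C)A⁻¹ = [[5, 2, -2], [-1, 3, -5]].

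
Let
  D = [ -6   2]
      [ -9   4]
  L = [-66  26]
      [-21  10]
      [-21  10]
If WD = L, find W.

W = [[5, 4], [-1, 3], [-1, 3]]

Right-multiplying both sides by D⁻¹ gives W = LD⁻¹.
D has determinant -6; D⁻¹ = [[-2/3, 1/3], [-3/2, 1]].
W = LD⁻¹ = [[-66, 26], [-21, 10], [-21, 10]] · [[-2/3, 1/3], [-3/2, 1]] = [[5, 4], [-1, 3], [-1, 3]].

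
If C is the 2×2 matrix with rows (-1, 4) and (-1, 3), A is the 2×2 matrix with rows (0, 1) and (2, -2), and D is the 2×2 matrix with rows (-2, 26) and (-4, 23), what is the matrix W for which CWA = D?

W = [[-4, 5], [5, 1]]

W = C⁻¹DA⁻¹ (apply C⁻¹ on the left and A⁻¹ on the right).
C has determinant 1; C⁻¹ = [[3, -4], [1, -1]].
A has determinant -2; A⁻¹ = [[1, 1/2], [1, 0]].
C⁻¹D = [[10, -14], [2, 3]].
W = (C⁻¹D)A⁻¹ = [[-4, 5], [5, 1]].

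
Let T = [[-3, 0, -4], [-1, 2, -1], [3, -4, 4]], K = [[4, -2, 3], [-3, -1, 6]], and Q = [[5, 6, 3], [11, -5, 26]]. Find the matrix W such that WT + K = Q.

WT = Q − K = [[1, 8, 0], [14, -4, 20]].
T is on the right of W, so right-multiply by T⁻¹: W = (Q − K)T⁻¹.
det T = -4, so T⁻¹ = [[-1, -4, -2], [-1/4, 0, -1/4], [1/2, 3, 3/2]].
W = (Q − K)T⁻¹ = [[-3, -4, -4], [-3, 4, 3]].

W = [[-3, -4, -4], [-3, 4, 3]]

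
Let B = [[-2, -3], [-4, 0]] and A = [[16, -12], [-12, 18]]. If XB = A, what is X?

X = [[4, -6], [-6, 6]]

Right-multiplying both sides by B⁻¹ gives X = AB⁻¹.
det B = -12, so B⁻¹ = [[0, -1/4], [-1/3, 1/6]].
X = AB⁻¹ = [[16, -12], [-12, 18]] · [[0, -1/4], [-1/3, 1/6]] = [[4, -6], [-6, 6]].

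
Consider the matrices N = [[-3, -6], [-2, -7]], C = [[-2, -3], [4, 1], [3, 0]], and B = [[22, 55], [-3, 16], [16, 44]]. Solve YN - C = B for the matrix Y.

YN = B + C = [[20, 52], [1, 17], [19, 44]].
N is on the right of Y, so right-multiply by N⁻¹: Y = (B + C)N⁻¹.
det N = 9, so N⁻¹ = [[-7/9, 2/3], [2/9, -1/3]].
Y = (B + C)N⁻¹ = [[-4, -4], [3, -5], [-5, -2]].

Y = [[-4, -4], [3, -5], [-5, -2]]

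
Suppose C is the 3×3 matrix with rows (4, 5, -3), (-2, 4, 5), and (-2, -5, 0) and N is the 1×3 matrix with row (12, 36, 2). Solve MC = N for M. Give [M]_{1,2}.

4

Right-multiplying both sides by C⁻¹ gives M = NC⁻¹.
det C = -4, so C⁻¹ = [[-25/4, -15/4, -37/4], [5/2, 3/2, 7/2], [-9/2, -5/2, -13/2]].
M = NC⁻¹ = [[12, 36, 2]] · [[-25/4, -15/4, -37/4], [5/2, 3/2, 7/2], [-9/2, -5/2, -13/2]] = [[6, 4, 2]].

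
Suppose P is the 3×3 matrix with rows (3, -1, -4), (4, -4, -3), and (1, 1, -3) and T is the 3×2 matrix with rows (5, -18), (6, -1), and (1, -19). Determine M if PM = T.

Left-multiplying both sides by P⁻¹ gives M = P⁻¹T.
P has determinant 4; P⁻¹ = [[15/4, -7/4, -13/4], [9/4, -5/4, -7/4], [2, -1, -2]].
M = P⁻¹T = [[15/4, -7/4, -13/4], [9/4, -5/4, -7/4], [2, -1, -2]] · [[5, -18], [6, -1], [1, -19]] = [[5, -4], [2, -6], [2, 3]].

M = [[5, -4], [2, -6], [2, 3]]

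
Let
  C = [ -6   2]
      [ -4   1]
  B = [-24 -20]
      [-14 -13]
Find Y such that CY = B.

Y = [[2, 3], [-6, -1]]

Left-multiplying both sides by C⁻¹ gives Y = C⁻¹B.
C has determinant 2; C⁻¹ = [[1/2, -1], [2, -3]].
Y = C⁻¹B = [[1/2, -1], [2, -3]] · [[-24, -20], [-14, -13]] = [[2, 3], [-6, -1]].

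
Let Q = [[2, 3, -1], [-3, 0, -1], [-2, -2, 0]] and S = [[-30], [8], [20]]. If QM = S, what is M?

M = [[-4], [-6], [4]]

Q is on the left of M, so left-multiply by Q⁻¹: M = Q⁻¹S.
det Q = -4; the adjugate gives Q⁻¹ = [[1/2, -1/2, 3/4], [-1/2, 1/2, -5/4], [-3/2, 1/2, -9/4]].
M = Q⁻¹S = [[1/2, -1/2, 3/4], [-1/2, 1/2, -5/4], [-3/2, 1/2, -9/4]] · [[-30], [8], [20]] = [[-4], [-6], [4]].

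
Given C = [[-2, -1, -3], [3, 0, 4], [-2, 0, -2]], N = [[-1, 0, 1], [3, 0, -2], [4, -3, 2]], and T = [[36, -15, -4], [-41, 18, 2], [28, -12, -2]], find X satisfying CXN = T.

X = [[4, -1, -2], [5, 0, -1], [-1, 0, 0]]

Left-multiply by C⁻¹ and right-multiply by N⁻¹: X = C⁻¹TN⁻¹.
det C = 2, so C⁻¹ = [[0, -1, -2], [-1, -1, -1/2], [0, 1, 3/2]].
N has determinant -3; N⁻¹ = [[2, 1, 0], [14/3, 2, -1/3], [3, 1, 0]].
C⁻¹T = [[-15, 6, 2], [-9, 3, 3], [1, 0, -1]].
X = (C⁻¹T)N⁻¹ = [[4, -1, -2], [5, 0, -1], [-1, 0, 0]].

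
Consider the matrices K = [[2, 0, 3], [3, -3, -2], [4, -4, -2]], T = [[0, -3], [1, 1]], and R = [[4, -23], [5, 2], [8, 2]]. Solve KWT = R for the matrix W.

W = [[3, -1], [2, -4], [1, 2]]

W = K⁻¹RT⁻¹ (apply K⁻¹ on the left and T⁻¹ on the right).
K has determinant -4; K⁻¹ = [[1/2, 3, -9/4], [1/2, 4, -13/4], [0, -2, 3/2]].
T has determinant 3; T⁻¹ = [[1/3, 1], [-1/3, 0]].
K⁻¹R = [[-1, -10], [-4, -10], [2, -1]].
W = (K⁻¹R)T⁻¹ = [[3, -1], [2, -4], [1, 2]].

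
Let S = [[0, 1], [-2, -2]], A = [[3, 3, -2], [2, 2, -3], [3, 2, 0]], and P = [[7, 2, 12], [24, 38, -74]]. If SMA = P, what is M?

M = [[-5, -5, 2], [0, -4, 5]]

M = S⁻¹PA⁻¹ (apply S⁻¹ on the left and A⁻¹ on the right).
det S = 2, so S⁻¹ = [[-1, -1/2], [1, 0]].
det A = -5; the adjugate gives A⁻¹ = [[-6/5, 4/5, 1], [9/5, -6/5, -1], [2/5, -3/5, 0]].
S⁻¹P = [[-19, -21, 25], [7, 2, 12]].
M = (S⁻¹P)A⁻¹ = [[-5, -5, 2], [0, -4, 5]].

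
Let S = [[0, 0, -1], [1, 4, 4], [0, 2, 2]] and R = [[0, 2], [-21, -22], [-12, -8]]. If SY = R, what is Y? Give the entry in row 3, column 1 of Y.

0

Since S multiplies Y on the left, Y = S⁻¹R.
det S = -2, so S⁻¹ = [[0, 1, -2], [1, 0, 1/2], [-1, 0, 0]].
Y = S⁻¹R = [[0, 1, -2], [1, 0, 1/2], [-1, 0, 0]] · [[0, 2], [-21, -22], [-12, -8]] = [[3, -6], [-6, -2], [0, -2]].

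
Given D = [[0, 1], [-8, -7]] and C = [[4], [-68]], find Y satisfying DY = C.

Since D multiplies Y on the left, Y = D⁻¹C.
D has determinant 8; D⁻¹ = [[-7/8, -1/8], [1, 0]].
Y = D⁻¹C = [[-7/8, -1/8], [1, 0]] · [[4], [-68]] = [[5], [4]].

Y = [[5], [4]]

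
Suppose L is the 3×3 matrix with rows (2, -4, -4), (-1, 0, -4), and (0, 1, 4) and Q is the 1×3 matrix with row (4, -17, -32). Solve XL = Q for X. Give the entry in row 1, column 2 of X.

Since L sits to the right of X, X = QL⁻¹.
det L = -4; the adjugate gives L⁻¹ = [[-1, -3, -4], [-1, -2, -3], [1/4, 1/2, 1]].
X = QL⁻¹ = [[4, -17, -32]] · [[-1, -3, -4], [-1, -2, -3], [1/4, 1/2, 1]] = [[5, 6, 3]].

6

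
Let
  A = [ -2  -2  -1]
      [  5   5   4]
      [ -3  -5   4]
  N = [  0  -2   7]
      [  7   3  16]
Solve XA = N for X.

X = [[1, 1, 1], [-4, 1, 2]]

Since A sits to the right of X, X = NA⁻¹.
det A = -6; the adjugate gives A⁻¹ = [[-20/3, -13/6, 1/2], [16/3, 11/6, -1/2], [5/3, 2/3, 0]].
X = NA⁻¹ = [[0, -2, 7], [7, 3, 16]] · [[-20/3, -13/6, 1/2], [16/3, 11/6, -1/2], [5/3, 2/3, 0]] = [[1, 1, 1], [-4, 1, 2]].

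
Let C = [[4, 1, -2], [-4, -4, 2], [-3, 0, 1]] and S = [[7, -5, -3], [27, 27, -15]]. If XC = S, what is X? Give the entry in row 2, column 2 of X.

Since C sits to the right of X, X = SC⁻¹.
C has determinant 6; C⁻¹ = [[-2/3, -1/6, -1], [-1/3, -1/3, 0], [-2, -1/2, -2]].
X = SC⁻¹ = [[7, -5, -3], [27, 27, -15]] · [[-2/3, -1/6, -1], [-1/3, -1/3, 0], [-2, -1/2, -2]] = [[3, 2, -1], [3, -6, 3]].

-6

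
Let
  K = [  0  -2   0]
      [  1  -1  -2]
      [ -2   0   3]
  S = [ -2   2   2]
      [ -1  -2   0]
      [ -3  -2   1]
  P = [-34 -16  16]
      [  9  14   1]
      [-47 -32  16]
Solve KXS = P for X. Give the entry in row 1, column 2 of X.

X = K⁻¹PS⁻¹ (apply K⁻¹ on the left and S⁻¹ on the right).
det K = -2, so K⁻¹ = [[3/2, -3, -2], [-1/2, 0, 0], [1, -2, -1]].
det S = -2, so S⁻¹ = [[1, 3, -2], [-1/2, -2, 1], [2, 5, -3]].
K⁻¹P = [[16, -2, -11], [17, 8, -8], [-5, -12, -2]].
X = (K⁻¹P)S⁻¹ = [[-5, -3, -1], [-3, -5, -2], [-3, -1, 4]].

-3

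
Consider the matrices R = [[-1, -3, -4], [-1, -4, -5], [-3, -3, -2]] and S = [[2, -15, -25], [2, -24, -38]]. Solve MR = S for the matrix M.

Right-multiplying both sides by R⁻¹ gives M = SR⁻¹.
R has determinant 4; R⁻¹ = [[-7/4, 3/2, -1/4], [13/4, -5/2, -1/4], [-9/4, 3/2, 1/4]].
M = SR⁻¹ = [[2, -15, -25], [2, -24, -38]] · [[-7/4, 3/2, -1/4], [13/4, -5/2, -1/4], [-9/4, 3/2, 1/4]] = [[4, 3, -3], [4, 6, -4]].

M = [[4, 3, -3], [4, 6, -4]]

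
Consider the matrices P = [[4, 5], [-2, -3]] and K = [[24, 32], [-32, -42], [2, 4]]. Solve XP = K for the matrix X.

Since P sits to the right of X, X = KP⁻¹.
det P = -2, so P⁻¹ = [[3/2, 5/2], [-1, -2]].
X = KP⁻¹ = [[24, 32], [-32, -42], [2, 4]] · [[3/2, 5/2], [-1, -2]] = [[4, -4], [-6, 4], [-1, -3]].

X = [[4, -4], [-6, 4], [-1, -3]]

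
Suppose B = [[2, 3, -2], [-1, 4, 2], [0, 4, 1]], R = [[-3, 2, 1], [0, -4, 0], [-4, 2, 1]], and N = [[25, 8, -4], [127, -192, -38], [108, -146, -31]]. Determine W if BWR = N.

Left-multiply by B⁻¹ and right-multiply by R⁻¹: W = B⁻¹NR⁻¹.
det B = 3; the adjugate gives B⁻¹ = [[-4/3, -11/3, 14/3], [1/3, 2/3, -2/3], [-4/3, -8/3, 11/3]].
det R = -4; the adjugate gives R⁻¹ = [[1, 0, -1], [0, -1/4, 0], [4, 1/2, -3]].
B⁻¹N = [[5, 12, 0], [21, -28, -6], [24, -34, -7]].
W = (B⁻¹N)R⁻¹ = [[5, -3, -5], [-3, 4, -3], [-4, 5, -3]].

W = [[5, -3, -5], [-3, 4, -3], [-4, 5, -3]]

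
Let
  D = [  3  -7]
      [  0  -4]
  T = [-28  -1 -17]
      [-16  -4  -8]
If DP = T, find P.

P = [[0, 2, -1], [4, 1, 2]]

Since D multiplies P on the left, P = D⁻¹T.
D has determinant -12; D⁻¹ = [[1/3, -7/12], [0, -1/4]].
P = D⁻¹T = [[1/3, -7/12], [0, -1/4]] · [[-28, -1, -17], [-16, -4, -8]] = [[0, 2, -1], [4, 1, 2]].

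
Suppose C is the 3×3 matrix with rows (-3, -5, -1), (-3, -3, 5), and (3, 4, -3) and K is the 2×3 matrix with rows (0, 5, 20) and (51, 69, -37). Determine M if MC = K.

C is on the right of M, so right-multiply by C⁻¹: M = KC⁻¹.
det C = 6; the adjugate gives C⁻¹ = [[-11/6, -19/6, -14/3], [1, 2, 3], [-1/2, -1/2, -1]].
M = KC⁻¹ = [[0, 5, 20], [51, 69, -37]] · [[-11/6, -19/6, -14/3], [1, 2, 3], [-1/2, -1/2, -1]] = [[-5, 0, -5], [-6, -5, 6]].

M = [[-5, 0, -5], [-6, -5, 6]]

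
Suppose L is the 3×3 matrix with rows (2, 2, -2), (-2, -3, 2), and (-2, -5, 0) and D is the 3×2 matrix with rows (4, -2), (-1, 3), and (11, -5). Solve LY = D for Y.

Left-multiplying both sides by L⁻¹ gives Y = L⁻¹D.
det L = 4; the adjugate gives L⁻¹ = [[5/2, 5/2, -1/2], [-1, -1, 0], [1, 3/2, -1/2]].
Y = L⁻¹D = [[5/2, 5/2, -1/2], [-1, -1, 0], [1, 3/2, -1/2]] · [[4, -2], [-1, 3], [11, -5]] = [[2, 5], [-3, -1], [-3, 5]].

Y = [[2, 5], [-3, -1], [-3, 5]]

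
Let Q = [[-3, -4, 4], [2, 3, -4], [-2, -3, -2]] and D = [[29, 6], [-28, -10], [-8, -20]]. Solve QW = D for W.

Q is on the left of W, so left-multiply by Q⁻¹: W = Q⁻¹D.
det Q = 6; the adjugate gives Q⁻¹ = [[-3, -10/3, 2/3], [2, 7/3, -2/3], [0, -1/6, -1/6]].
W = Q⁻¹D = [[-3, -10/3, 2/3], [2, 7/3, -2/3], [0, -1/6, -1/6]] · [[29, 6], [-28, -10], [-8, -20]] = [[1, 2], [-2, 2], [6, 5]].

W = [[1, 2], [-2, 2], [6, 5]]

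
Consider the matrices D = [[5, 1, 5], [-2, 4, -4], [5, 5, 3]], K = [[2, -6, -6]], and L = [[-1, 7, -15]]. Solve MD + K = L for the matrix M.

MD = L − K = [[-3, 13, -9]].
Since D sits to the right of M, M = (L − K)D⁻¹.
det D = -4; the adjugate gives D⁻¹ = [[-8, -11/2, 6], [7/2, 5/2, -5/2], [15/2, 5, -11/2]].
M = (L − K)D⁻¹ = [[2, 4, -1]].

M = [[2, 4, -1]]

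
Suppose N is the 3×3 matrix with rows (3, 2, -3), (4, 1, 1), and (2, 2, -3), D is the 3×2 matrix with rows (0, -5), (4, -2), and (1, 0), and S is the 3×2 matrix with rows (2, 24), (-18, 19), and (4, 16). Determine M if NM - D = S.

M = [[-3, 3], [1, 5], [-3, 0]]

NM = S + D = [[2, 19], [-14, 17], [5, 16]].
N is on the left of M, so left-multiply by N⁻¹: M = N⁻¹(S + D).
det N = -5; the adjugate gives N⁻¹ = [[1, 0, -1], [-14/5, 3/5, 3], [-6/5, 2/5, 1]].
M = N⁻¹(S + D) = [[-3, 3], [1, 5], [-3, 0]].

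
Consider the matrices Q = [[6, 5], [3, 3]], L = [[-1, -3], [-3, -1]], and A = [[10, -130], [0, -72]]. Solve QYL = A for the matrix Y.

Isolating Y: multiply by Q⁻¹ from the left and L⁻¹ from the right, so Y = Q⁻¹AL⁻¹.
det Q = 3, so Q⁻¹ = [[1, -5/3], [-1, 2]].
det L = -8; the adjugate gives L⁻¹ = [[1/8, -3/8], [-3/8, 1/8]].
Q⁻¹A = [[10, -10], [-10, -14]].
Y = (Q⁻¹A)L⁻¹ = [[5, -5], [4, 2]].

Y = [[5, -5], [4, 2]]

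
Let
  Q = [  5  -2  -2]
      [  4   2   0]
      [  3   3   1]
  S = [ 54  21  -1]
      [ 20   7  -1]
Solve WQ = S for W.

Q is on the right of W, so right-multiply by Q⁻¹: W = SQ⁻¹.
det Q = 6; the adjugate gives Q⁻¹ = [[1/3, -2/3, 2/3], [-2/3, 11/6, -4/3], [1, -7/2, 3]].
W = SQ⁻¹ = [[54, 21, -1], [20, 7, -1]] · [[1/3, -2/3, 2/3], [-2/3, 11/6, -4/3], [1, -7/2, 3]] = [[3, 6, 5], [1, 3, 1]].

W = [[3, 6, 5], [1, 3, 1]]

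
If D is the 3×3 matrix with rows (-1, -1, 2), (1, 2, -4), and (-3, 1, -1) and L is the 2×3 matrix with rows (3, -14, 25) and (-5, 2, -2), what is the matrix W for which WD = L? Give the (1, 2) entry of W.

-5

Right-multiplying both sides by D⁻¹ gives W = LD⁻¹.
D has determinant -1; D⁻¹ = [[-2, -1, 0], [-13, -7, 2], [-7, -4, 1]].
W = LD⁻¹ = [[3, -14, 25], [-5, 2, -2]] · [[-2, -1, 0], [-13, -7, 2], [-7, -4, 1]] = [[1, -5, -3], [-2, -1, 2]].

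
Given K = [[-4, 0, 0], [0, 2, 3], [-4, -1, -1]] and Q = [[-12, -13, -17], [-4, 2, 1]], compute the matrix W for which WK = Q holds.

W = [[-2, -4, 5], [5, -1, -4]]

Right-multiplying both sides by K⁻¹ gives W = QK⁻¹.
det K = -4, so K⁻¹ = [[-1/4, 0, 0], [3, -1, -3], [-2, 1, 2]].
W = QK⁻¹ = [[-12, -13, -17], [-4, 2, 1]] · [[-1/4, 0, 0], [3, -1, -3], [-2, 1, 2]] = [[-2, -4, 5], [5, -1, -4]].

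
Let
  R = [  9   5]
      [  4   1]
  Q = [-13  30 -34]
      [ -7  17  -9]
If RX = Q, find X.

Left-multiplying both sides by R⁻¹ gives X = R⁻¹Q.
R has determinant -11; R⁻¹ = [[-1/11, 5/11], [4/11, -9/11]].
X = R⁻¹Q = [[-1/11, 5/11], [4/11, -9/11]] · [[-13, 30, -34], [-7, 17, -9]] = [[-2, 5, -1], [1, -3, -5]].

X = [[-2, 5, -1], [1, -3, -5]]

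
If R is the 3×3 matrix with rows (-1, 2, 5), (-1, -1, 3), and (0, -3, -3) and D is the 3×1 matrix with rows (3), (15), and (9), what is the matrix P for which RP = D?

P = [[0], [-6], [3]]

Left-multiplying both sides by R⁻¹ gives P = R⁻¹D.
det R = -3, so R⁻¹ = [[-4, 3, -11/3], [1, -1, 2/3], [-1, 1, -1]].
P = R⁻¹D = [[-4, 3, -11/3], [1, -1, 2/3], [-1, 1, -1]] · [[3], [15], [9]] = [[0], [-6], [3]].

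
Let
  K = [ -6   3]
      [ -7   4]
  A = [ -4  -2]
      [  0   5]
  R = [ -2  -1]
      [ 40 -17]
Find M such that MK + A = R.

MK = R − A = [[2, 1], [40, -22]].
Since K sits to the right of M, M = (R − A)K⁻¹.
det K = -3; the adjugate gives K⁻¹ = [[-4/3, 1], [-7/3, 2]].
M = (R − A)K⁻¹ = [[-5, 4], [-2, -4]].

M = [[-5, 4], [-2, -4]]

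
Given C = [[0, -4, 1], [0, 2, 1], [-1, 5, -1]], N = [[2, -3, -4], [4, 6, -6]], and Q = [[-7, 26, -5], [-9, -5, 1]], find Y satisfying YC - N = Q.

Y = [[-1, -3, 5], [4, -4, 5]]

YC = Q + N = [[-5, 23, -9], [-5, 1, -5]].
Since C sits to the right of Y, Y = (Q + N)C⁻¹.
det C = 6, so C⁻¹ = [[-7/6, 1/6, -1], [-1/6, 1/6, 0], [1/3, 2/3, 0]].
Y = (Q + N)C⁻¹ = [[-1, -3, 5], [4, -4, 5]].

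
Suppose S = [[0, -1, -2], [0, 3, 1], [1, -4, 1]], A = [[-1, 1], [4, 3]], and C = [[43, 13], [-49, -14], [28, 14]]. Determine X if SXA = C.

X = [[4, 1], [3, -2], [4, -3]]

X = S⁻¹CA⁻¹ (apply S⁻¹ on the left and A⁻¹ on the right).
det S = 5, so S⁻¹ = [[7/5, 9/5, 1], [1/5, 2/5, 0], [-3/5, -1/5, 0]].
A has determinant -7; A⁻¹ = [[-3/7, 1/7], [4/7, 1/7]].
S⁻¹C = [[0, 7], [-11, -3], [-16, -5]].
X = (S⁻¹C)A⁻¹ = [[4, 1], [3, -2], [4, -3]].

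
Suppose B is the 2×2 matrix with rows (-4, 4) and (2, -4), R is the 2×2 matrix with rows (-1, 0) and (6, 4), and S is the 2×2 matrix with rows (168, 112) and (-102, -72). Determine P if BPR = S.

Isolating P: multiply by B⁻¹ from the left and R⁻¹ from the right, so P = B⁻¹SR⁻¹.
B has determinant 8; B⁻¹ = [[-1/2, -1/2], [-1/4, -1/2]].
R has determinant -4; R⁻¹ = [[-1, 0], [3/2, 1/4]].
B⁻¹S = [[-33, -20], [9, 8]].
P = (B⁻¹S)R⁻¹ = [[3, -5], [3, 2]].

P = [[3, -5], [3, 2]]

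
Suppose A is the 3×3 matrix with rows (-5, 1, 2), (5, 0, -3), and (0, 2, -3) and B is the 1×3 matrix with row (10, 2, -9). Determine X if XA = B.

X = [[0, 2, 1]]

A is on the right of X, so right-multiply by A⁻¹: X = BA⁻¹.
A has determinant 5; A⁻¹ = [[6/5, 7/5, -3/5], [3, 3, -1], [2, 2, -1]].
X = BA⁻¹ = [[10, 2, -9]] · [[6/5, 7/5, -3/5], [3, 3, -1], [2, 2, -1]] = [[0, 2, 1]].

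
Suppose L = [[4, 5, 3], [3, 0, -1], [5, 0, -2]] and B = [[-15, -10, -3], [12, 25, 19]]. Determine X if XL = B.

Right-multiplying both sides by L⁻¹ gives X = BL⁻¹.
det L = 5; the adjugate gives L⁻¹ = [[0, 2, -1], [1/5, -23/5, 13/5], [0, 5, -3]].
X = BL⁻¹ = [[-15, -10, -3], [12, 25, 19]] · [[0, 2, -1], [1/5, -23/5, 13/5], [0, 5, -3]] = [[-2, 1, -2], [5, 4, -4]].

X = [[-2, 1, -2], [5, 4, -4]]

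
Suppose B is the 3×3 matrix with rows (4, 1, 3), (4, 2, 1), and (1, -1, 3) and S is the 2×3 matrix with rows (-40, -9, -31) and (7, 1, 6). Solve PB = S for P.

B is on the right of P, so right-multiply by B⁻¹: P = SB⁻¹.
B has determinant -1; B⁻¹ = [[-7, 6, 5], [11, -9, -8], [6, -5, -4]].
P = SB⁻¹ = [[-40, -9, -31], [7, 1, 6]] · [[-7, 6, 5], [11, -9, -8], [6, -5, -4]] = [[-5, -4, -4], [-2, 3, 3]].

P = [[-5, -4, -4], [-2, 3, 3]]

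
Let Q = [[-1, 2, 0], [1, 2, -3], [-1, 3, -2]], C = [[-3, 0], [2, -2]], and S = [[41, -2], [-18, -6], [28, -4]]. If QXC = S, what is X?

Left-multiply by Q⁻¹ and right-multiply by C⁻¹: X = Q⁻¹SC⁻¹.
Q has determinant 5; Q⁻¹ = [[1, 4/5, -6/5], [1, 2/5, -3/5], [1, 1/5, -4/5]].
C has determinant 6; C⁻¹ = [[-1/3, 0], [-1/3, -1/2]].
Q⁻¹S = [[-7, -2], [17, -2], [15, 0]].
X = (Q⁻¹S)C⁻¹ = [[3, 1], [-5, 1], [-5, 0]].

X = [[3, 1], [-5, 1], [-5, 0]]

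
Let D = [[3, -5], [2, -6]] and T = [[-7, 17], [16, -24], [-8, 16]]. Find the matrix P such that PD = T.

P = [[-1, -2], [6, -1], [-2, -1]]

Since D sits to the right of P, P = TD⁻¹.
det D = -8; the adjugate gives D⁻¹ = [[3/4, -5/8], [1/4, -3/8]].
P = TD⁻¹ = [[-7, 17], [16, -24], [-8, 16]] · [[3/4, -5/8], [1/4, -3/8]] = [[-1, -2], [6, -1], [-2, -1]].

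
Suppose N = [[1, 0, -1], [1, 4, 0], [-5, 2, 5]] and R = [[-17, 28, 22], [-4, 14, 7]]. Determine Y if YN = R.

Y = [[-2, 5, 4], [-2, 3, 1]]

Right-multiplying both sides by N⁻¹ gives Y = RN⁻¹.
det N = -2; the adjugate gives N⁻¹ = [[-10, 1, -2], [5/2, 0, 1/2], [-11, 1, -2]].
Y = RN⁻¹ = [[-17, 28, 22], [-4, 14, 7]] · [[-10, 1, -2], [5/2, 0, 1/2], [-11, 1, -2]] = [[-2, 5, 4], [-2, 3, 1]].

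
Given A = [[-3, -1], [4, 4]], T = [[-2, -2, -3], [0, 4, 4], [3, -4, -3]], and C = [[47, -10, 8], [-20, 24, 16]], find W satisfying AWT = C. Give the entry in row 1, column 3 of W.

-5

Isolating W: multiply by A⁻¹ from the left and T⁻¹ from the right, so W = A⁻¹CT⁻¹.
det A = -8, so A⁻¹ = [[-1/2, -1/8], [1/2, 3/8]].
det T = 4; the adjugate gives T⁻¹ = [[1, 3/2, 1], [3, 15/4, 2], [-3, -7/2, -2]].
A⁻¹C = [[-21, 2, -6], [16, 4, 10]].
W = (A⁻¹C)T⁻¹ = [[3, -3, -5], [-2, 4, 4]].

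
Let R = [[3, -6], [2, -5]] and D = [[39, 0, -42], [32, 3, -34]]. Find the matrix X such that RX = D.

R is on the left of X, so left-multiply by R⁻¹: X = R⁻¹D.
det R = -3, so R⁻¹ = [[5/3, -2], [2/3, -1]].
X = R⁻¹D = [[5/3, -2], [2/3, -1]] · [[39, 0, -42], [32, 3, -34]] = [[1, -6, -2], [-6, -3, 6]].

X = [[1, -6, -2], [-6, -3, 6]]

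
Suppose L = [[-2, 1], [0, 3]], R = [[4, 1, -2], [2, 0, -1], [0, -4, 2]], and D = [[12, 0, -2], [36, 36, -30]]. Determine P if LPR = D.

P = [[-2, 4, -2], [4, -2, -2]]

Isolating P: multiply by L⁻¹ from the left and R⁻¹ from the right, so P = L⁻¹DR⁻¹.
L has determinant -6; L⁻¹ = [[-1/2, 1/6], [0, 1/3]].
R has determinant -4; R⁻¹ = [[1, -3/2, 1/4], [1, -2, 0], [2, -4, 1/2]].
L⁻¹D = [[0, 6, -4], [12, 12, -10]].
P = (L⁻¹D)R⁻¹ = [[-2, 4, -2], [4, -2, -2]].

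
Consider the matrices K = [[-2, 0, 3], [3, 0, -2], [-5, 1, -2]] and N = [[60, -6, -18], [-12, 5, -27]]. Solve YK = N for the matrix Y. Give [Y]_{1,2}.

6

Since K sits to the right of Y, Y = NK⁻¹.
det K = 5, so K⁻¹ = [[2/5, 3/5, 0], [16/5, 19/5, 1], [3/5, 2/5, 0]].
Y = NK⁻¹ = [[60, -6, -18], [-12, 5, -27]] · [[2/5, 3/5, 0], [16/5, 19/5, 1], [3/5, 2/5, 0]] = [[-6, 6, -6], [-5, 1, 5]].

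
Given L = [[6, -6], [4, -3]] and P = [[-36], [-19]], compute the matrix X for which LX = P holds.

Left-multiplying both sides by L⁻¹ gives X = L⁻¹P.
L has determinant 6; L⁻¹ = [[-1/2, 1], [-2/3, 1]].
X = L⁻¹P = [[-1/2, 1], [-2/3, 1]] · [[-36], [-19]] = [[-1], [5]].

X = [[-1], [5]]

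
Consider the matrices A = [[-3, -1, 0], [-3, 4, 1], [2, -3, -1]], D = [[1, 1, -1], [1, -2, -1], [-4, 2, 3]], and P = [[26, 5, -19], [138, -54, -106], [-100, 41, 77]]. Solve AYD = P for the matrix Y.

Left-multiply by A⁻¹ and right-multiply by D⁻¹: Y = A⁻¹PD⁻¹.
det A = 4, so A⁻¹ = [[-1/4, -1/4, -1/4], [-1/4, 3/4, 3/4], [1/4, -11/4, -15/4]].
det D = 3; the adjugate gives D⁻¹ = [[-4/3, -5/3, -1], [1/3, -1/3, 0], [-2, -2, -1]].
A⁻¹P = [[-16, 2, 12], [22, -11, -17], [2, -4, -2]].
Y = (A⁻¹P)D⁻¹ = [[-2, 2, 4], [1, 1, -5], [0, 2, 0]].

Y = [[-2, 2, 4], [1, 1, -5], [0, 2, 0]]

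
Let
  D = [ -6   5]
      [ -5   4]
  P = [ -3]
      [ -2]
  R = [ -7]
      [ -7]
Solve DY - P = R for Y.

DY = R + P = [[-10], [-9]].
Left-multiplying both sides by D⁻¹ gives Y = D⁻¹(R + P).
det D = 1; the adjugate gives D⁻¹ = [[4, -5], [5, -6]].
Y = D⁻¹(R + P) = [[5], [4]].

Y = [[5], [4]]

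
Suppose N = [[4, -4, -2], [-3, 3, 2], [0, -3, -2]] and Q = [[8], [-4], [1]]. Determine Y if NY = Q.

Y = [[1], [-3], [4]]

N is on the left of Y, so left-multiply by N⁻¹: Y = N⁻¹Q.
det N = 6, so N⁻¹ = [[0, -1/3, -1/3], [-1, -4/3, -1/3], [3/2, 2, 0]].
Y = N⁻¹Q = [[0, -1/3, -1/3], [-1, -4/3, -1/3], [3/2, 2, 0]] · [[8], [-4], [1]] = [[1], [-3], [4]].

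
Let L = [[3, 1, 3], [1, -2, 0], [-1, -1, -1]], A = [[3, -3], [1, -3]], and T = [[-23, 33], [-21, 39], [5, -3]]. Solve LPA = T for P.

Left-multiply by L⁻¹ and right-multiply by A⁻¹: P = L⁻¹TA⁻¹.
L has determinant -2; L⁻¹ = [[-1, 1, -3], [-1/2, 0, -3/2], [3/2, -1, 7/2]].
det A = -6; the adjugate gives A⁻¹ = [[1/2, -1/2], [1/6, -1/2]].
L⁻¹T = [[-13, 15], [4, -12], [4, 0]].
P = (L⁻¹T)A⁻¹ = [[-4, -1], [0, 4], [2, -2]].

P = [[-4, -1], [0, 4], [2, -2]]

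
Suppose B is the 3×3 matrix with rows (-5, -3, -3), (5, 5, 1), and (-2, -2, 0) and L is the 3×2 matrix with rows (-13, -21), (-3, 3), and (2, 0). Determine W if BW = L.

Left-multiplying both sides by B⁻¹ gives W = B⁻¹L.
det B = -4, so B⁻¹ = [[-1/2, -3/2, -3], [1/2, 3/2, 5/2], [0, 1, 5/2]].
W = B⁻¹L = [[-1/2, -3/2, -3], [1/2, 3/2, 5/2], [0, 1, 5/2]] · [[-13, -21], [-3, 3], [2, 0]] = [[5, 6], [-6, -6], [2, 3]].

W = [[5, 6], [-6, -6], [2, 3]]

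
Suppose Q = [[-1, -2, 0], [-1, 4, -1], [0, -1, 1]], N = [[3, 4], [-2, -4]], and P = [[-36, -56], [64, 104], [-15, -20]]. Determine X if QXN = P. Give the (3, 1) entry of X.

X = Q⁻¹PN⁻¹ (apply Q⁻¹ on the left and N⁻¹ on the right).
det Q = -5; the adjugate gives Q⁻¹ = [[-3/5, -2/5, -2/5], [-1/5, 1/5, 1/5], [-1/5, 1/5, 6/5]].
det N = -4, so N⁻¹ = [[1, 1], [-1/2, -3/4]].
Q⁻¹P = [[2, 0], [17, 28], [2, 8]].
X = (Q⁻¹P)N⁻¹ = [[2, 2], [3, -4], [-2, -4]].

-2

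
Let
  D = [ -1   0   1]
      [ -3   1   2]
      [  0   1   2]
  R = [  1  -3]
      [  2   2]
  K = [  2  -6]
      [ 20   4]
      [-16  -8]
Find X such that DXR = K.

X = [[-2, -5], [-2, 3], [0, -5]]

Isolating X: multiply by D⁻¹ from the left and R⁻¹ from the right, so X = D⁻¹KR⁻¹.
det D = -3, so D⁻¹ = [[0, -1/3, 1/3], [-2, 2/3, 1/3], [1, -1/3, 1/3]].
R has determinant 8; R⁻¹ = [[1/4, 3/8], [-1/4, 1/8]].
D⁻¹K = [[-12, -4], [4, 12], [-10, -10]].
X = (D⁻¹K)R⁻¹ = [[-2, -5], [-2, 3], [0, -5]].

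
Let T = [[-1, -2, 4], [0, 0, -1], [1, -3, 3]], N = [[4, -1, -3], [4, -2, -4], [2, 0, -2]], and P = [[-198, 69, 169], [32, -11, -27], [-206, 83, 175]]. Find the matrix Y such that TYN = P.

Y = [[-1, -2, 5], [5, 5, -2], [-5, -3, 0]]

Y = T⁻¹PN⁻¹ (apply T⁻¹ on the left and N⁻¹ on the right).
det T = 5, so T⁻¹ = [[-3/5, -6/5, 2/5], [-1/5, -7/5, -1/5], [0, -1, 0]].
det N = 4, so N⁻¹ = [[1, -1/2, -1/2], [0, -1/2, 1], [1, -1/2, -1]].
T⁻¹P = [[-2, 5, 1], [36, -15, -31], [-32, 11, 27]].
Y = (T⁻¹P)N⁻¹ = [[-1, -2, 5], [5, 5, -2], [-5, -3, 0]].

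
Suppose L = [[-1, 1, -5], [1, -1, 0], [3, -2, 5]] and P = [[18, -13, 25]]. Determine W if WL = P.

L is on the right of W, so right-multiply by L⁻¹: W = PL⁻¹.
det L = -5, so L⁻¹ = [[1, -1, 1], [1, -2, 1], [-1/5, -1/5, 0]].
W = PL⁻¹ = [[18, -13, 25]] · [[1, -1, 1], [1, -2, 1], [-1/5, -1/5, 0]] = [[0, 3, 5]].

W = [[0, 3, 5]]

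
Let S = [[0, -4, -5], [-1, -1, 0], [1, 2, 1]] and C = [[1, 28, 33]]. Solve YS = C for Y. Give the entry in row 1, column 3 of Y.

S is on the right of Y, so right-multiply by S⁻¹: Y = CS⁻¹.
S has determinant 1; S⁻¹ = [[-1, -6, -5], [1, 5, 5], [-1, -4, -4]].
Y = CS⁻¹ = [[1, 28, 33]] · [[-1, -6, -5], [1, 5, 5], [-1, -4, -4]] = [[-6, 2, 3]].

3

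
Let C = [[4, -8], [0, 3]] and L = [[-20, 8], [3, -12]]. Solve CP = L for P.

Left-multiplying both sides by C⁻¹ gives P = C⁻¹L.
C has determinant 12; C⁻¹ = [[1/4, 2/3], [0, 1/3]].
P = C⁻¹L = [[1/4, 2/3], [0, 1/3]] · [[-20, 8], [3, -12]] = [[-3, -6], [1, -4]].

P = [[-3, -6], [1, -4]]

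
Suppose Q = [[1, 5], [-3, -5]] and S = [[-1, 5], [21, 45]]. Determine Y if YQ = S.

Right-multiplying both sides by Q⁻¹ gives Y = SQ⁻¹.
det Q = 10, so Q⁻¹ = [[-1/2, -1/2], [3/10, 1/10]].
Y = SQ⁻¹ = [[-1, 5], [21, 45]] · [[-1/2, -1/2], [3/10, 1/10]] = [[2, 1], [3, -6]].

Y = [[2, 1], [3, -6]]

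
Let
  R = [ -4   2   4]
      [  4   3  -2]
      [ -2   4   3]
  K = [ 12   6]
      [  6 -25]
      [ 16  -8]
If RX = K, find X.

Left-multiplying both sides by R⁻¹ gives X = R⁻¹K.
R has determinant 4; R⁻¹ = [[17/4, 5/2, -4], [-2, -1, 2], [11/2, 3, -5]].
X = R⁻¹K = [[17/4, 5/2, -4], [-2, -1, 2], [11/2, 3, -5]] · [[12, 6], [6, -25], [16, -8]] = [[2, -5], [2, -3], [4, -2]].

X = [[2, -5], [2, -3], [4, -2]]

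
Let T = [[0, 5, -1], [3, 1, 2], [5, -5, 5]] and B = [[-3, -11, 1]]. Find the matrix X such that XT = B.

X = [[2, -6, 3]]

Since T sits to the right of X, X = BT⁻¹.
T has determinant -5; T⁻¹ = [[-3, 4, -11/5], [1, -1, 3/5], [4, -5, 3]].
X = BT⁻¹ = [[-3, -11, 1]] · [[-3, 4, -11/5], [1, -1, 3/5], [4, -5, 3]] = [[2, -6, 3]].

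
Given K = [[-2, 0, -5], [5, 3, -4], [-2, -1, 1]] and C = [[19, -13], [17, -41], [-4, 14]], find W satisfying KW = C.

Since K multiplies W on the left, W = K⁻¹C.
det K = -3, so K⁻¹ = [[1/3, -5/3, -5], [-1, 4, 11], [-1/3, 2/3, 2]].
W = K⁻¹C = [[1/3, -5/3, -5], [-1, 4, 11], [-1/3, 2/3, 2]] · [[19, -13], [17, -41], [-4, 14]] = [[-2, -6], [5, 3], [-3, 5]].

W = [[-2, -6], [5, 3], [-3, 5]]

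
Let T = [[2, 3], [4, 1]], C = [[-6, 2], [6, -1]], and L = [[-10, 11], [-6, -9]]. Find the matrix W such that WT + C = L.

W = [[4, -3], [-2, -2]]

WT = L − C = [[-4, 9], [-12, -8]].
T is on the right of W, so right-multiply by T⁻¹: W = (L − C)T⁻¹.
T has determinant -10; T⁻¹ = [[-1/10, 3/10], [2/5, -1/5]].
W = (L − C)T⁻¹ = [[4, -3], [-2, -2]].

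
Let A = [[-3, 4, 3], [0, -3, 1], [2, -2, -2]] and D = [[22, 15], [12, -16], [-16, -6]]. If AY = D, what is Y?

Left-multiplying both sides by A⁻¹ gives Y = A⁻¹D.
det A = 2, so A⁻¹ = [[4, 1, 13/2], [1, 0, 3/2], [3, 1, 9/2]].
Y = A⁻¹D = [[4, 1, 13/2], [1, 0, 3/2], [3, 1, 9/2]] · [[22, 15], [12, -16], [-16, -6]] = [[-4, 5], [-2, 6], [6, 2]].

Y = [[-4, 5], [-2, 6], [6, 2]]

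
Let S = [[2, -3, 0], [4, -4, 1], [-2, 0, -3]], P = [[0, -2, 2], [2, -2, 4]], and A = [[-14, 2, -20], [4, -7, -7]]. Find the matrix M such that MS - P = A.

MS = A + P = [[-14, 0, -18], [6, -9, -3]].
Since S sits to the right of M, M = (A + P)S⁻¹.
det S = -6; the adjugate gives S⁻¹ = [[-2, 3/2, 1/2], [-5/3, 1, 1/3], [4/3, -1, -2/3]].
M = (A + P)S⁻¹ = [[4, -3, 5], [-1, 3, 2]].

M = [[4, -3, 5], [-1, 3, 2]]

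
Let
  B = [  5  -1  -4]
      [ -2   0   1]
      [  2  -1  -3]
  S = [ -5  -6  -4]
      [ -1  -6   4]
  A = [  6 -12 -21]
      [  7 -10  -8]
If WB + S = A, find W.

W = [[1, 2, 5], [0, 0, 4]]

WB = A − S = [[11, -6, -17], [8, -4, -12]].
B is on the right of W, so right-multiply by B⁻¹: W = (A − S)B⁻¹.
det B = 1; the adjugate gives B⁻¹ = [[1, 1, -1], [-4, -7, 3], [2, 3, -2]].
W = (A − S)B⁻¹ = [[1, 2, 5], [0, 0, 4]].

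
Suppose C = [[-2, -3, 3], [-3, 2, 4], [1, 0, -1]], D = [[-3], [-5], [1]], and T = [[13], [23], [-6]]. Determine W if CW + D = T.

CW = T − D = [[16], [28], [-7]].
Left-multiplying both sides by C⁻¹ gives W = C⁻¹(T − D).
C has determinant -5; C⁻¹ = [[2/5, 3/5, 18/5], [-1/5, 1/5, 1/5], [2/5, 3/5, 13/5]].
W = C⁻¹(T − D) = [[-2], [1], [5]].

W = [[-2], [1], [5]]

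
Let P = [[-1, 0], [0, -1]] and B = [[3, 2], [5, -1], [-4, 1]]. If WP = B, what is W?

P is on the right of W, so right-multiply by P⁻¹: W = BP⁻¹.
P has determinant 1; P⁻¹ = [[-1, 0], [0, -1]].
W = BP⁻¹ = [[3, 2], [5, -1], [-4, 1]] · [[-1, 0], [0, -1]] = [[-3, -2], [-5, 1], [4, -1]].

W = [[-3, -2], [-5, 1], [4, -1]]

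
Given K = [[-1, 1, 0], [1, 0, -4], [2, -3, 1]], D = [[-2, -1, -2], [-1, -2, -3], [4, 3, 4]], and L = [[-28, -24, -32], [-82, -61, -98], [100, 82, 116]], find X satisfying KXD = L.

X = [[5, 0, 4], [4, 2, -3], [-4, -2, 3]]

Isolating X: multiply by K⁻¹ from the left and D⁻¹ from the right, so X = K⁻¹LD⁻¹.
det K = 3; the adjugate gives K⁻¹ = [[-4, -1/3, -4/3], [-3, -1/3, -4/3], [-1, -1/3, -1/3]].
det D = -4; the adjugate gives D⁻¹ = [[-1/4, 1/2, 1/4], [2, 0, 1], [-5/4, -1/2, -3/4]].
K⁻¹L = [[6, 7, 6], [-22, -17, -26], [22, 17, 26]].
X = (K⁻¹L)D⁻¹ = [[5, 0, 4], [4, 2, -3], [-4, -2, 3]].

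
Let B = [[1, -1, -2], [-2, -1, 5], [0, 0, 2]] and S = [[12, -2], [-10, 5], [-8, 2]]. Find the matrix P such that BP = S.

P = [[-2, 0], [-6, 0], [-4, 1]]

B is on the left of P, so left-multiply by B⁻¹: P = B⁻¹S.
det B = -6, so B⁻¹ = [[1/3, -1/3, 7/6], [-2/3, -1/3, 1/6], [0, 0, 1/2]].
P = B⁻¹S = [[1/3, -1/3, 7/6], [-2/3, -1/3, 1/6], [0, 0, 1/2]] · [[12, -2], [-10, 5], [-8, 2]] = [[-2, 0], [-6, 0], [-4, 1]].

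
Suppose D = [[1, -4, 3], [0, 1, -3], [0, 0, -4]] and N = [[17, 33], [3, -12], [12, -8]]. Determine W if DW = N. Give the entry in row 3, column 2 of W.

2

Since D multiplies W on the left, W = D⁻¹N.
det D = -4; the adjugate gives D⁻¹ = [[1, 4, -9/4], [0, 1, -3/4], [0, 0, -1/4]].
W = D⁻¹N = [[1, 4, -9/4], [0, 1, -3/4], [0, 0, -1/4]] · [[17, 33], [3, -12], [12, -8]] = [[2, 3], [-6, -6], [-3, 2]].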